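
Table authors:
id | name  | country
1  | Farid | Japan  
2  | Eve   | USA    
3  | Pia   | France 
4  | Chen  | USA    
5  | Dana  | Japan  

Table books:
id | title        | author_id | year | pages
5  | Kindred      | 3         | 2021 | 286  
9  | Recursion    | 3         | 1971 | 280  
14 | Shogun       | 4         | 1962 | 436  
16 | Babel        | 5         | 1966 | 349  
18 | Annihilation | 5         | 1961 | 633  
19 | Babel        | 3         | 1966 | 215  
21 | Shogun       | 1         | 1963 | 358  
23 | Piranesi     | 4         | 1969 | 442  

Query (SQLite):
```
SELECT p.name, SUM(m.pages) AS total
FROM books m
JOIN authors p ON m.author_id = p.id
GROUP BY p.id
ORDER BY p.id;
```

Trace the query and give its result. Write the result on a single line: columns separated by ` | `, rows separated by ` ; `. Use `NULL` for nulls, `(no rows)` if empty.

Farid | 358 ; Pia | 781 ; Chen | 878 ; Dana | 982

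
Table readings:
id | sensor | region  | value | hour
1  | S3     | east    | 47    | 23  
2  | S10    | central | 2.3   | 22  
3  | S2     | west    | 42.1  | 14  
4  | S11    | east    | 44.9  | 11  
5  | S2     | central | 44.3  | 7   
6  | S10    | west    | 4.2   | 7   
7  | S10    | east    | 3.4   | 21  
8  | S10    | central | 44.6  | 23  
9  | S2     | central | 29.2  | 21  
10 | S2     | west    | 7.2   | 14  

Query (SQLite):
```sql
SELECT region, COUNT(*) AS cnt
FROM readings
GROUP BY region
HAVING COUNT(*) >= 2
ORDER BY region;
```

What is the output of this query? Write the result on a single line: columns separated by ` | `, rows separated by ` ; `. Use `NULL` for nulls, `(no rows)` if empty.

central | 4 ; east | 3 ; west | 3

Partition readings by region; compute COUNT(*) within each group.
HAVING: keep groups with count ≥ 2.
  central: ids {2, 5, 8, 9} → COUNT(*)=4
  east: ids {1, 4, 7} → COUNT(*)=3
  west: ids {3, 6, 10} → COUNT(*)=3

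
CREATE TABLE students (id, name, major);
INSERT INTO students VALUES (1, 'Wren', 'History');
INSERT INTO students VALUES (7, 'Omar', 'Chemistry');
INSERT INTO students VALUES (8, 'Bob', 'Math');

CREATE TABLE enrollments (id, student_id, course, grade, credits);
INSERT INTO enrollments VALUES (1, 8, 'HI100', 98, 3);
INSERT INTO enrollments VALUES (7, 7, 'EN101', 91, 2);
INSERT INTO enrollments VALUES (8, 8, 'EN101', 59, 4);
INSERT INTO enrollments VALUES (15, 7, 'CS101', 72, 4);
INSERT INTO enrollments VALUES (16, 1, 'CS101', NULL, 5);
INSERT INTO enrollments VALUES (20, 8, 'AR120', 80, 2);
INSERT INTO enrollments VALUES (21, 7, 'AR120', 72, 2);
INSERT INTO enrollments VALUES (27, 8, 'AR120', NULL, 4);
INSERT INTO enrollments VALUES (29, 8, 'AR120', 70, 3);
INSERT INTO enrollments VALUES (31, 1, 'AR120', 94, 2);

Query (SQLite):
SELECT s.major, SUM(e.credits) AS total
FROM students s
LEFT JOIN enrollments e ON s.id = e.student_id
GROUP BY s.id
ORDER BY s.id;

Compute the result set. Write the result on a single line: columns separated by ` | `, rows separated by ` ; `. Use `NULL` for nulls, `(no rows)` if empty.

LEFT JOIN keeps every students row; unmatched ones get NULL for enrollments columns.
Group by students.id and compute SUM(e.credits). SUM over an all-NULL group is NULL.
  1: ids {16, 31} → SUM(e.credits)=7
  7: ids {7, 15, 21} → SUM(e.credits)=8
  8: ids {1, 8, 20, 27, 29} → SUM(e.credits)=16

History | 7 ; Chemistry | 8 ; Math | 16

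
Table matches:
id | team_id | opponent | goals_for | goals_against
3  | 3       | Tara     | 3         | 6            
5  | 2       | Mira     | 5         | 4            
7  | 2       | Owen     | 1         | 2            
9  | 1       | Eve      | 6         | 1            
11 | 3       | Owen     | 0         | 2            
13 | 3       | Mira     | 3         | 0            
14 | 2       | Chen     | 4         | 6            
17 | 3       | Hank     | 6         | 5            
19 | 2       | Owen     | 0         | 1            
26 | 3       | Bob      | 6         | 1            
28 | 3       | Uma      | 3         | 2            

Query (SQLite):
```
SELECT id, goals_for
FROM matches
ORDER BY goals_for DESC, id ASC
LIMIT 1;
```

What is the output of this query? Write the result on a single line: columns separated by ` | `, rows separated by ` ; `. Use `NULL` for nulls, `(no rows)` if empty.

Sort by goals_for desc, tiebreak id asc: (6, id=9), (6, id=17), (6, id=26), (5, id=5) …. Take first 1.

9 | 6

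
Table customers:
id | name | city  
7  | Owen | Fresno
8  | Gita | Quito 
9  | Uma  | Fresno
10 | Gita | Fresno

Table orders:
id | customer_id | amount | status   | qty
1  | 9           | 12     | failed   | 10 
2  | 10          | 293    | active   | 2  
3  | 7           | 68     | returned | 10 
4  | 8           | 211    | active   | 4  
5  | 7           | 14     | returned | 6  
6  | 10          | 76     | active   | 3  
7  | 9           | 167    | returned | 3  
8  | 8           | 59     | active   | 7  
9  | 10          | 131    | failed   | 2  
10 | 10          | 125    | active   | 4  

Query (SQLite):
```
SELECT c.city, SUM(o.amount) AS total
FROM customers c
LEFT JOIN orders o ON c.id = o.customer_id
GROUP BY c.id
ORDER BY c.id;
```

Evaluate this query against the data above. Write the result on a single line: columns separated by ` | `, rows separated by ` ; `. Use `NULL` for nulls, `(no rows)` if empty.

LEFT JOIN keeps every customers row; unmatched ones get NULL for orders columns.
Group by customers.id and compute SUM(o.amount). SUM over an all-NULL group is NULL.
  7: ids {3, 5} → SUM(o.amount)=82
  8: ids {4, 8} → SUM(o.amount)=270
  9: ids {1, 7} → SUM(o.amount)=179
  10: ids {2, 6, 9, 10} → SUM(o.amount)=625

Fresno | 82 ; Quito | 270 ; Fresno | 179 ; Fresno | 625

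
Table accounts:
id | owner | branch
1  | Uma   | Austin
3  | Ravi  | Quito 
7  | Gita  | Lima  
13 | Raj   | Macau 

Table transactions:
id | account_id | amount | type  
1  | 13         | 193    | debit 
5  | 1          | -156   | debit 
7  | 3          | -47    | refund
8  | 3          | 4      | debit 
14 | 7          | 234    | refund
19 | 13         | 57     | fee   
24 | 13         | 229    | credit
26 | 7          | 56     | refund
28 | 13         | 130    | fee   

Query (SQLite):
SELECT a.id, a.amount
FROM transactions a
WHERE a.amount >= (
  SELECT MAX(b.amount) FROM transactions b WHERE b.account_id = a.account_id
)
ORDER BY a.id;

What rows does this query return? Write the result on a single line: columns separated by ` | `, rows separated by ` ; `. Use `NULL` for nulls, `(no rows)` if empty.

5 | -156 ; 8 | 4 ; 14 | 234 ; 24 | 229

For each transactions row a, compute MAX(amount) over rows sharing a.account_id.
Keep row a if a.amount >= that per-group MAX.
  account_id=1: MAX(amount) = -156
  account_id=3: MAX(amount) = 4
  account_id=7: MAX(amount) = 234
  account_id=13: MAX(amount) = 229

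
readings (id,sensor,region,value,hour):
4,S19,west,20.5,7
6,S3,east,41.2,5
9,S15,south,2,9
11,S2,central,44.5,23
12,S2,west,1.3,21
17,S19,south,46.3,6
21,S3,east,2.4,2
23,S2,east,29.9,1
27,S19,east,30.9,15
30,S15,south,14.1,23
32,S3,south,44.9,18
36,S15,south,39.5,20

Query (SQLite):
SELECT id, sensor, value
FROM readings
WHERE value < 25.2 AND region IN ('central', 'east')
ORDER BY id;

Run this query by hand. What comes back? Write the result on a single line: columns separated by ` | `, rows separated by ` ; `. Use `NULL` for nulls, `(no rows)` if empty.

21 | S3 | 2.4

value < 25.2: ids {4, 9, 12, 21, 30}
region IN ('central', 'east'): ids {6, 11, 21, 23, 27}
Combine with AND.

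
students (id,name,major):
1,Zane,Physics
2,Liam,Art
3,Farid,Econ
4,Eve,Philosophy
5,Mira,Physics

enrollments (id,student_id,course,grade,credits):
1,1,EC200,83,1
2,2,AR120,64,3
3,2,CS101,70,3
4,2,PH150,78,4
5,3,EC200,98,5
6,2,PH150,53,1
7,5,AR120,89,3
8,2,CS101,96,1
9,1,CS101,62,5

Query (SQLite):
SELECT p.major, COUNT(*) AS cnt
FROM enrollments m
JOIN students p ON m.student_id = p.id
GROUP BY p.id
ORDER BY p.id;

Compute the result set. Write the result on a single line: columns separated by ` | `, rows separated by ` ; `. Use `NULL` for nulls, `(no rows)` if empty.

Join each enrollments row to its students via student_id.
Group joined rows by students.id; compute COUNT(*) per group.
  1: ids {1, 9} → COUNT(*)=2
  2: ids {2, 3, 4, 6, 8} → COUNT(*)=5
  3: ids {5} → COUNT(*)=1
  5: ids {7} → COUNT(*)=1

Physics | 2 ; Art | 5 ; Econ | 1 ; Physics | 1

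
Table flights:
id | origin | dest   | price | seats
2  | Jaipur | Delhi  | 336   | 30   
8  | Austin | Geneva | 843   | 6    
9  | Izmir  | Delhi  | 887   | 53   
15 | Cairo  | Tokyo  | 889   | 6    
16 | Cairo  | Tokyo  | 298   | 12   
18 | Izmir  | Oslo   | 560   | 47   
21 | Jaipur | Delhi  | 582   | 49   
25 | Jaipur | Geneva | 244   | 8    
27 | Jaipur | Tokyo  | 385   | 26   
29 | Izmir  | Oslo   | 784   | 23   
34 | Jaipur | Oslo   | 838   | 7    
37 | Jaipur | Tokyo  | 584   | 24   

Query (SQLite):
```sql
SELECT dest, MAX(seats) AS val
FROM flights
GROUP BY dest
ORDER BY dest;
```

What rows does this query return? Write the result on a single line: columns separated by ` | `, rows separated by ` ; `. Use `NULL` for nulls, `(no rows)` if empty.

Partition flights by dest; compute MAX(seats) within each group.
  Delhi: ids {2, 9, 21} → MAX(seats)=53
  Geneva: ids {8, 25} → MAX(seats)=8
  Oslo: ids {18, 29, 34} → MAX(seats)=47
  Tokyo: ids {15, 16, 27, 37} → MAX(seats)=26

Delhi | 53 ; Geneva | 8 ; Oslo | 47 ; Tokyo | 26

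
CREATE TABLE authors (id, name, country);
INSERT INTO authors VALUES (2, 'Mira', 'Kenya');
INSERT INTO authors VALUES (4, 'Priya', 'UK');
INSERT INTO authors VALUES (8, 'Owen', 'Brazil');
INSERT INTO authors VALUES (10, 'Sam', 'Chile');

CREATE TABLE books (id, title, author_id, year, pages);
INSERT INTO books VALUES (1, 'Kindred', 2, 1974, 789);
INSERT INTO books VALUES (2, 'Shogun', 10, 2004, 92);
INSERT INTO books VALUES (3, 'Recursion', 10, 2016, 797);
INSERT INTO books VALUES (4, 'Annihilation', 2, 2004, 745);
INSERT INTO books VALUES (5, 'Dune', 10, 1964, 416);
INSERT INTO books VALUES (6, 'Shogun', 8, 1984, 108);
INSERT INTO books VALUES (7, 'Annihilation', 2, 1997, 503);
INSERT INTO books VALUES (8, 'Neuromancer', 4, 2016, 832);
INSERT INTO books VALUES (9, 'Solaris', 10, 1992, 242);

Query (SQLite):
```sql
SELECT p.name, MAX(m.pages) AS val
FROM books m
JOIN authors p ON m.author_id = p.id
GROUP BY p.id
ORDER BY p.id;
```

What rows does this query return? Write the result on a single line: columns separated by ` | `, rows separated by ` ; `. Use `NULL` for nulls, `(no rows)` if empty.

Mira | 789 ; Priya | 832 ; Owen | 108 ; Sam | 797

Join each books row to its authors via author_id.
Group joined rows by authors.id; compute MAX(m.pages) per group.
  2: ids {1, 4, 7} → MAX(m.pages)=789
  4: ids {8} → MAX(m.pages)=832
  8: ids {6} → MAX(m.pages)=108
  10: ids {2, 3, 5, 9} → MAX(m.pages)=797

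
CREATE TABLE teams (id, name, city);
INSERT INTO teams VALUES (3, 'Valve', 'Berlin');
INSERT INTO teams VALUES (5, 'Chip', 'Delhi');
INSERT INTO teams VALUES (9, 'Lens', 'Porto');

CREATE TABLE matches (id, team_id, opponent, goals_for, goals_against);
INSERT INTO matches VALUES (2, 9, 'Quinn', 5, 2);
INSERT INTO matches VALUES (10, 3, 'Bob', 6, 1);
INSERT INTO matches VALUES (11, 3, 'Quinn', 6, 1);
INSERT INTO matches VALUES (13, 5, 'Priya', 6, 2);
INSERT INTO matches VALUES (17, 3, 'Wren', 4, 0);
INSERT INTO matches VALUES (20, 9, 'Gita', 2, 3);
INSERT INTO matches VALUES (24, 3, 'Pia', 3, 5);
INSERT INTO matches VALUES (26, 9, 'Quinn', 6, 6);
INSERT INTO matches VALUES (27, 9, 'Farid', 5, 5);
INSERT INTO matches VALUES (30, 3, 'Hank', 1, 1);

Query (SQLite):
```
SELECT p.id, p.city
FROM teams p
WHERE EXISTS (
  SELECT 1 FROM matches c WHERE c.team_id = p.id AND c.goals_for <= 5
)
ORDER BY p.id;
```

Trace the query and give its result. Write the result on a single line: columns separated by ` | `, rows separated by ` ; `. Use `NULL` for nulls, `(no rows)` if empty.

3 | Berlin ; 9 | Porto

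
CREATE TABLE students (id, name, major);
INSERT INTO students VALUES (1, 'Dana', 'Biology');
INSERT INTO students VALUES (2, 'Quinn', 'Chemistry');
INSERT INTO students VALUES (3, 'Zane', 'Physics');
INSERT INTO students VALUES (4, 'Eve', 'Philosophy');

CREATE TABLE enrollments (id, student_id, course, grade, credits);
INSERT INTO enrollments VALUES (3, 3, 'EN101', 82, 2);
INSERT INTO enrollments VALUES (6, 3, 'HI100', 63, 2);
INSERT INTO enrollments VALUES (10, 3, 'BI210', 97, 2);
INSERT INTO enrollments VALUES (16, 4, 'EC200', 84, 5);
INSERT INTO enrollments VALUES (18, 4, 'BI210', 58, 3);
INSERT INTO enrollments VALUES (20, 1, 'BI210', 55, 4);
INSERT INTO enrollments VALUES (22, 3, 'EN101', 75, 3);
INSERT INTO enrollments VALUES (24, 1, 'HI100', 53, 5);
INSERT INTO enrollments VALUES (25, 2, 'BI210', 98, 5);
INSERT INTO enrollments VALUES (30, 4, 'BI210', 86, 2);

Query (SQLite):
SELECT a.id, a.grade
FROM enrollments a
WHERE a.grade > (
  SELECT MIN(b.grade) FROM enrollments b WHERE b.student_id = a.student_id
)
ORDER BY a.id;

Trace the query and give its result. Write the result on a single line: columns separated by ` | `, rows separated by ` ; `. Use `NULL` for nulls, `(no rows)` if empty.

3 | 82 ; 10 | 97 ; 16 | 84 ; 20 | 55 ; 22 | 75 ; 30 | 86

For each enrollments row a, compute MIN(grade) over rows sharing a.student_id.
Keep row a if a.grade > that per-group MIN.
  student_id=1: MIN(grade) = 53
  student_id=2: MIN(grade) = 98
  student_id=3: MIN(grade) = 63
  student_id=4: MIN(grade) = 58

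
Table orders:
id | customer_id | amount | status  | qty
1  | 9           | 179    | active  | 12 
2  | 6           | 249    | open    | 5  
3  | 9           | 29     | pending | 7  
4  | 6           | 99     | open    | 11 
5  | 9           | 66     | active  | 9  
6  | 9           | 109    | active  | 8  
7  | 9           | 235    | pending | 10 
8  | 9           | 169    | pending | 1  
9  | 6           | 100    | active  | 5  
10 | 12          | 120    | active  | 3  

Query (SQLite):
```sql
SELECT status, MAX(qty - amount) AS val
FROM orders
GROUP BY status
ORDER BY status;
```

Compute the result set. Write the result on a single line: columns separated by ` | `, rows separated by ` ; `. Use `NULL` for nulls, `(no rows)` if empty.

For each row compute qty - amount.
Group by status; take MAX of the expression per group.
  active: ids {1, 5, 6, 9, 10} → MAX(qty - amount)=-57
  open: ids {2, 4} → MAX(qty - amount)=-88
  pending: ids {3, 7, 8} → MAX(qty - amount)=-22

active | -57 ; open | -88 ; pending | -22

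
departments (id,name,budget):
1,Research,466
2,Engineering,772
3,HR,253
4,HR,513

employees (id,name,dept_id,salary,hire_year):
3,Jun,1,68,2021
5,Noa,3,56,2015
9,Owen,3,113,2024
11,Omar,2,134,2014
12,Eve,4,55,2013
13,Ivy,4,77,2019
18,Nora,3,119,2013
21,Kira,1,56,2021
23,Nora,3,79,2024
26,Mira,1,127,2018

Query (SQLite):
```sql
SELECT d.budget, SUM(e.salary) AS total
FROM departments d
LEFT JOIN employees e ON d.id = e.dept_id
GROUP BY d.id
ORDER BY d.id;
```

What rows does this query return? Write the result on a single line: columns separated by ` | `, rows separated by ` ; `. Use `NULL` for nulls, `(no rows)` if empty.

LEFT JOIN keeps every departments row; unmatched ones get NULL for employees columns.
Group by departments.id and compute SUM(e.salary). SUM over an all-NULL group is NULL.
  1: ids {3, 21, 26} → SUM(e.salary)=251
  2: ids {11} → SUM(e.salary)=134
  3: ids {5, 9, 18, 23} → SUM(e.salary)=367
  4: ids {12, 13} → SUM(e.salary)=132

466 | 251 ; 772 | 134 ; 253 | 367 ; 513 | 132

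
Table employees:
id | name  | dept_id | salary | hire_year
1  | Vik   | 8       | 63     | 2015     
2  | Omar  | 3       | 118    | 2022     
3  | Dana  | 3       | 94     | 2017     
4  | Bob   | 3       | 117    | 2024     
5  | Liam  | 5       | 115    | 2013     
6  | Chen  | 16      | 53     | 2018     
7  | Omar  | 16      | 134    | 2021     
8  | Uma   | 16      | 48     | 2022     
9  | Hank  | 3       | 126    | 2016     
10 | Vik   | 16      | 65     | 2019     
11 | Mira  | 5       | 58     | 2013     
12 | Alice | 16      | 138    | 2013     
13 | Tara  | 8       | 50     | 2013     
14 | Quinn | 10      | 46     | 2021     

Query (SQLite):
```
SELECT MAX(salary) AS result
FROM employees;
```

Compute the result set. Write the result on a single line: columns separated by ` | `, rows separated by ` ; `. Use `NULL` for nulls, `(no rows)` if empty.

All salary values: [63, 118, 94, 117, 115, 53, 134, 48, 126, 65, 58, 138, 50, 46].
MAX of non-NULL values = 138.

138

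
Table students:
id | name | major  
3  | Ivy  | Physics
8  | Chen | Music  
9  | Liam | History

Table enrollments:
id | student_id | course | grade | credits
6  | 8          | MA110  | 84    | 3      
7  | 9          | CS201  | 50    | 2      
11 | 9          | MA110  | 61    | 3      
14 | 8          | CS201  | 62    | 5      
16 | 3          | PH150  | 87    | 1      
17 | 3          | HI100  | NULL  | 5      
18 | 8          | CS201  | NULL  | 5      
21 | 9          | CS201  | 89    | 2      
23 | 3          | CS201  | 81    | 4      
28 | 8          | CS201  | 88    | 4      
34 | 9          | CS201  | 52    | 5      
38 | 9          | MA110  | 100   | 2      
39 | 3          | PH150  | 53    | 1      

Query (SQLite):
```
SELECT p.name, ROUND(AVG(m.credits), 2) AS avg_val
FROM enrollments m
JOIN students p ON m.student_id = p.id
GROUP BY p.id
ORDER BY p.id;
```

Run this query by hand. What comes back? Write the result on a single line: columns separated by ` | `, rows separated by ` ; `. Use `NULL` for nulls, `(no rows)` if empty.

Ivy | 2.75 ; Chen | 4.25 ; Liam | 2.8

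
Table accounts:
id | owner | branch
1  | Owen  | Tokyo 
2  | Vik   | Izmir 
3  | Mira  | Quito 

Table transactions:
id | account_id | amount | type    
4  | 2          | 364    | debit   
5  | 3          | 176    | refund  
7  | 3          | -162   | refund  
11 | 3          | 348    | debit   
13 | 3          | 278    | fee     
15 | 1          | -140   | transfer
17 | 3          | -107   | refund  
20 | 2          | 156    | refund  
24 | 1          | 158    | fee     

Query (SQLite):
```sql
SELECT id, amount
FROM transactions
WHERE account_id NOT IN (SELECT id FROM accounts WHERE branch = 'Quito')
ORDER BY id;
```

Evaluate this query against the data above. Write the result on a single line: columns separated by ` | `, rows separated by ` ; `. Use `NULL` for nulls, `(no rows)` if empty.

4 | 364 ; 15 | -140 ; 20 | 156 ; 24 | 158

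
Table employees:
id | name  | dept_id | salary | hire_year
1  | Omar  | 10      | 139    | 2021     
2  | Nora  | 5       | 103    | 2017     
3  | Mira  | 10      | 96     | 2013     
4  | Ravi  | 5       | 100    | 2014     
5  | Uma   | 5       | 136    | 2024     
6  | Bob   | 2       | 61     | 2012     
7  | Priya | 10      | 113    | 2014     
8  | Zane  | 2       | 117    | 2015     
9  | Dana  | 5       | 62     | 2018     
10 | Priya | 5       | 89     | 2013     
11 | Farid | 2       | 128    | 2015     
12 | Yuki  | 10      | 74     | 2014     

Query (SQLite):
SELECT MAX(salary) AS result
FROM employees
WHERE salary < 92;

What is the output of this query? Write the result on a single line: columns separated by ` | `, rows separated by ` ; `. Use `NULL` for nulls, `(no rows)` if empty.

Rows where salary < 92 → salary values: [61, 62, 89, 74].
MAX of non-NULL values = 89.

89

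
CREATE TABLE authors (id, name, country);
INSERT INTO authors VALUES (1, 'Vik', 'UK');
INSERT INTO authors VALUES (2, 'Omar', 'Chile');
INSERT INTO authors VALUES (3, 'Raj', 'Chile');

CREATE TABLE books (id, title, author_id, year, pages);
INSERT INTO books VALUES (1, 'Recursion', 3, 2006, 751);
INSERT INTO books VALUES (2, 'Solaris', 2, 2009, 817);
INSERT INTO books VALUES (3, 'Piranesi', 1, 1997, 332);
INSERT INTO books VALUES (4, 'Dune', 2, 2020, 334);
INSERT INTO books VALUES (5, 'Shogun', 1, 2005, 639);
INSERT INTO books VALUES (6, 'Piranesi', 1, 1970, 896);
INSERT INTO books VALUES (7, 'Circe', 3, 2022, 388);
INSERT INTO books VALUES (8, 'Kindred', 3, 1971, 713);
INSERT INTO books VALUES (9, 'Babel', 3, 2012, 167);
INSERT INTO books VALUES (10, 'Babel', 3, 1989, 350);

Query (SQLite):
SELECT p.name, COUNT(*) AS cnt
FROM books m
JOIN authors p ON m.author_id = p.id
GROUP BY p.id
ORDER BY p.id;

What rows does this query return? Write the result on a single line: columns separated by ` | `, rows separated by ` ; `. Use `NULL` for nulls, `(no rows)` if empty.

Vik | 3 ; Omar | 2 ; Raj | 5

Join each books row to its authors via author_id.
Group joined rows by authors.id; compute COUNT(*) per group.
  1: ids {3, 5, 6} → COUNT(*)=3
  2: ids {2, 4} → COUNT(*)=2
  3: ids {1, 7, 8, 9, 10} → COUNT(*)=5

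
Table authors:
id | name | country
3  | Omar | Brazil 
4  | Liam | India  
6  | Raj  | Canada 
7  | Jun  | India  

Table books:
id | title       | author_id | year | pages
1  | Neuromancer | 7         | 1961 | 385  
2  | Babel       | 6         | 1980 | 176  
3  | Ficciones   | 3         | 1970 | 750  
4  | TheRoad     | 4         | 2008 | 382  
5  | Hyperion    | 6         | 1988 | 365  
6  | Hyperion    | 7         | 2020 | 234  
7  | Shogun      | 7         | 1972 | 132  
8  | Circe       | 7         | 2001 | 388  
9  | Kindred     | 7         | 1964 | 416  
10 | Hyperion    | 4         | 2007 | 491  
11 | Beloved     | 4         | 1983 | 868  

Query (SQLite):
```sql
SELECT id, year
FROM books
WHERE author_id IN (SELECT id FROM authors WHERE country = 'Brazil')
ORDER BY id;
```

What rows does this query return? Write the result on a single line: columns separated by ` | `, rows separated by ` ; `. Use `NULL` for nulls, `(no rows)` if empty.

Inner query: authors.id where country = 'Brazil'.
Outer: keep books rows whose author_id is in that set.
Inner query → {3}

3 | 1970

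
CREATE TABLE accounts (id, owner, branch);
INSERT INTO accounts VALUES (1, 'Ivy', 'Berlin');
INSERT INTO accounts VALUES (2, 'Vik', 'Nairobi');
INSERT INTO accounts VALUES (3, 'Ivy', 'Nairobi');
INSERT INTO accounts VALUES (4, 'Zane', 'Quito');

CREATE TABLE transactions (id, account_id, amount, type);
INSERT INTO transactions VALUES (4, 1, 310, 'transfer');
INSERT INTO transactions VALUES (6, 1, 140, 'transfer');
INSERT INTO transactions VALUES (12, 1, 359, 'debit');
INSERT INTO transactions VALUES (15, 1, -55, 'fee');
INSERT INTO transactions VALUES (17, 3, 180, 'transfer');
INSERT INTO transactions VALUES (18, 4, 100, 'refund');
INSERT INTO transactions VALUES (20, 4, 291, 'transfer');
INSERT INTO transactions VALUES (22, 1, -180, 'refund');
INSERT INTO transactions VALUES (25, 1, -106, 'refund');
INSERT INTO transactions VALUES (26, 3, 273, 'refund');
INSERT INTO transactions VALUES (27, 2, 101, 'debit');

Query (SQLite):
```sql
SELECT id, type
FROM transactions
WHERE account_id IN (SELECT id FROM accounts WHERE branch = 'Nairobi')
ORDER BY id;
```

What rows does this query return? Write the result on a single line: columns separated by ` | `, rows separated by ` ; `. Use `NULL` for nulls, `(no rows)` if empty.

17 | transfer ; 26 | refund ; 27 | debit

Inner query: accounts.id where branch = 'Nairobi'.
Outer: keep transactions rows whose account_id is in that set.
Inner query → {2, 3}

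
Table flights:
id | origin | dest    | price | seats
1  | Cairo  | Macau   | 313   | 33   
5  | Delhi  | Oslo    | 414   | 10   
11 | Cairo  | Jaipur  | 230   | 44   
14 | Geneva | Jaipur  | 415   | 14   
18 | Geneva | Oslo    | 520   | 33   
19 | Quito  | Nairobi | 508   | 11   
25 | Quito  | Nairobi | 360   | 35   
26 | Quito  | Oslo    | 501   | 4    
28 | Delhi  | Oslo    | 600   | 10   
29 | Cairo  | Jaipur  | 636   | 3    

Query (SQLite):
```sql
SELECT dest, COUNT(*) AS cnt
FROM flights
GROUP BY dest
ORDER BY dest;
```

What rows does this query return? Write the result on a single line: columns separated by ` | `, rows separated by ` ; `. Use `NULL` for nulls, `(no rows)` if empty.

Partition flights by dest; compute COUNT(*) within each group.
  Jaipur: ids {11, 14, 29} → COUNT(*)=3
  Macau: ids {1} → COUNT(*)=1
  Nairobi: ids {19, 25} → COUNT(*)=2
  Oslo: ids {5, 18, 26, 28} → COUNT(*)=4

Jaipur | 3 ; Macau | 1 ; Nairobi | 2 ; Oslo | 4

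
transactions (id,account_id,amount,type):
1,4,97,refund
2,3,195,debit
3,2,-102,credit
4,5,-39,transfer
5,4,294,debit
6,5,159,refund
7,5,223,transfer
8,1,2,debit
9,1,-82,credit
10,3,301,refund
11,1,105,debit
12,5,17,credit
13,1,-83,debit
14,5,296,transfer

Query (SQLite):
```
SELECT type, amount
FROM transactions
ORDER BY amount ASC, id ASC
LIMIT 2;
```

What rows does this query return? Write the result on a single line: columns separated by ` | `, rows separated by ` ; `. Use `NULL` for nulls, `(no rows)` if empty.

credit | -102 ; debit | -83

Sort by amount asc, tiebreak id asc: (-102, id=3), (-83, id=13), (-82, id=9), (-39, id=4), (2, id=8) …. Take first 2.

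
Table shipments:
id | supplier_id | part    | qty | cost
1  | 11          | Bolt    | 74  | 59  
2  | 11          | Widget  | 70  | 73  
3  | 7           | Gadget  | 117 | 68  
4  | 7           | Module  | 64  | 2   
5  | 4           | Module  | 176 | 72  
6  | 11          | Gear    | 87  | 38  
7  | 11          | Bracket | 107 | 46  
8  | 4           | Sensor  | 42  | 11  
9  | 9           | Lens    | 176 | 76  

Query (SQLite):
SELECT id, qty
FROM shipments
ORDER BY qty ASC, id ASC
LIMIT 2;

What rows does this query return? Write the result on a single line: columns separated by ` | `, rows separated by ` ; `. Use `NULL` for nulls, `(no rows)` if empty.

8 | 42 ; 4 | 64

Sort by qty asc, tiebreak id asc: (42, id=8), (64, id=4), (70, id=2), (74, id=1), (87, id=6) …. Take first 2.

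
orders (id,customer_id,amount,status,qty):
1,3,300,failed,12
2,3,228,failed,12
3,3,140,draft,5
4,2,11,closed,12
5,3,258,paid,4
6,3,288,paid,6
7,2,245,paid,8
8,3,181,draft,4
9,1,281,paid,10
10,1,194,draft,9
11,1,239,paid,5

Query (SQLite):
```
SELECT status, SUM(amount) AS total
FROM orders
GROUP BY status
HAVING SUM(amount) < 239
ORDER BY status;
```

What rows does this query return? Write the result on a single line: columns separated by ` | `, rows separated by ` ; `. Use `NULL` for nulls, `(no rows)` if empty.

Partition orders by status; compute SUM(amount) within each group.
HAVING: keep groups where SUM(amount) < 239.
  closed: ids {4} → SUM(amount)=11
  draft: ids {3, 8, 10} → SUM(amount)=515
  failed: ids {1, 2} → SUM(amount)=528
  paid: ids {5, 6, 7, 9, 11} → SUM(amount)=1311

closed | 11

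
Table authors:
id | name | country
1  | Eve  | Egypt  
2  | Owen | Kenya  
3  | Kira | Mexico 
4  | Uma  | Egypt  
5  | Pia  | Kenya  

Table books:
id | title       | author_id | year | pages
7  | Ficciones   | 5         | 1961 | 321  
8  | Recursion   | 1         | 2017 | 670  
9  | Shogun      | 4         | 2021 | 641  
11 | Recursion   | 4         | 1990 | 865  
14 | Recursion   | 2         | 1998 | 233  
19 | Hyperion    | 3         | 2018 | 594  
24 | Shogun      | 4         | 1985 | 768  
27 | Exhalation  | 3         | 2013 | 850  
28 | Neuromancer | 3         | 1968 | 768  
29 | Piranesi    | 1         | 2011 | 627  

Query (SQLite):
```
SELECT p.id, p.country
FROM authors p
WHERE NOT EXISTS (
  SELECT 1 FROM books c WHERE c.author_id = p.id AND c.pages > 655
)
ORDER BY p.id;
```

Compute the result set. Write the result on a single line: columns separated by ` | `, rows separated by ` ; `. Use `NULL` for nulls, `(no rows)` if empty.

2 | Kenya ; 5 | Kenya

For each authors row, check whether any books with matching author_id has pages > 655.
Keep rows where that is false.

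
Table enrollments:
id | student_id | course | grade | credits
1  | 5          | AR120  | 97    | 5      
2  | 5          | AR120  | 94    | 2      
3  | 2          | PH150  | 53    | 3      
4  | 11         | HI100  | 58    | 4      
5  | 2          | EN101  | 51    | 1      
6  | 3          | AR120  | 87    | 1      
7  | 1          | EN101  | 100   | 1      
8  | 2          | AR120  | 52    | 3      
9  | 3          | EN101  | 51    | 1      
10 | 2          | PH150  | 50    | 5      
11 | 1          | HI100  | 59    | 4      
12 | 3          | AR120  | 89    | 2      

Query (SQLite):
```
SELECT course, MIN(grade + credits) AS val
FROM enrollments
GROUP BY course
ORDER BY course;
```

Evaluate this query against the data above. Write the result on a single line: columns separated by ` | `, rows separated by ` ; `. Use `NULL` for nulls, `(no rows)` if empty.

For each row compute grade + credits.
Group by course; take MIN of the expression per group.
  AR120: ids {1, 2, 6, 8, 12} → MIN(grade + credits)=55
  EN101: ids {5, 7, 9} → MIN(grade + credits)=52
  HI100: ids {4, 11} → MIN(grade + credits)=62
  PH150: ids {3, 10} → MIN(grade + credits)=55

AR120 | 55 ; EN101 | 52 ; HI100 | 62 ; PH150 | 55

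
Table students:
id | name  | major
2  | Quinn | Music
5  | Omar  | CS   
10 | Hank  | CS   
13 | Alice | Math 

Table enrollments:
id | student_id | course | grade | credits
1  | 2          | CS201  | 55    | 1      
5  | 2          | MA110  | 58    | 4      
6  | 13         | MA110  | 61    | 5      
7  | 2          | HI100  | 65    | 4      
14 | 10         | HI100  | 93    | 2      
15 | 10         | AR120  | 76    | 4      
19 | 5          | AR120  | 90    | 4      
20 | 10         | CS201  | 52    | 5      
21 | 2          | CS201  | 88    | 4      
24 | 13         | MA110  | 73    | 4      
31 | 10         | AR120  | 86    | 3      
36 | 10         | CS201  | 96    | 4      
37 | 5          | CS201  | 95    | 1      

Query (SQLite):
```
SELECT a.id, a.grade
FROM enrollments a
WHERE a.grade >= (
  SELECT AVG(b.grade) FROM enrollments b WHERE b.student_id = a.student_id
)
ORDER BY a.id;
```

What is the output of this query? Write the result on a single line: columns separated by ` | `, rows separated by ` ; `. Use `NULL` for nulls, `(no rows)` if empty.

14 | 93 ; 21 | 88 ; 24 | 73 ; 31 | 86 ; 36 | 96 ; 37 | 95

For each enrollments row a, compute AVG(grade) over rows sharing a.student_id.
Keep row a if a.grade >= that per-group AVG.
  student_id=2: AVG(grade) = 66.5
  student_id=5: AVG(grade) = 92.5
  student_id=10: AVG(grade) = 80.6
  student_id=13: AVG(grade) = 67.0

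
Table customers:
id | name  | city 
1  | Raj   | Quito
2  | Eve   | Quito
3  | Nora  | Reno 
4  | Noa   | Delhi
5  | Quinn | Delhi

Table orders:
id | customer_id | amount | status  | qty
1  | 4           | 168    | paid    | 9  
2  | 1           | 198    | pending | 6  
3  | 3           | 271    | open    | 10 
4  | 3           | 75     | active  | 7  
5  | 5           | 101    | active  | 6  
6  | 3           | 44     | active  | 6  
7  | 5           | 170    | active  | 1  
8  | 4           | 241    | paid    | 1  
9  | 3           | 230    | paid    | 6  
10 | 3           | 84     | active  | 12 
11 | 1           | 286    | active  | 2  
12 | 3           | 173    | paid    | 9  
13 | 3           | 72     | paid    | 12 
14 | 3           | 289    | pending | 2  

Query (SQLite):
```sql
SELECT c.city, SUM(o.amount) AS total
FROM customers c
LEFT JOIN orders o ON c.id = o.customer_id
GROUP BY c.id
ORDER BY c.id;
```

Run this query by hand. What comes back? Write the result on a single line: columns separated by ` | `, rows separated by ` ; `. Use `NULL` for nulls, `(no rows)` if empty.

Quito | 484 ; Quito | NULL ; Reno | 1238 ; Delhi | 409 ; Delhi | 271

LEFT JOIN keeps every customers row; unmatched ones get NULL for orders columns.
Group by customers.id and compute SUM(o.amount). SUM over an all-NULL group is NULL.
  1: ids {2, 11} → SUM(o.amount)=484
  2: ids {—} → SUM(o.amount)=NULL
  3: ids {3, 4, 6, 9, 10, 12, 13, 14} → SUM(o.amount)=1238
  4: ids {1, 8} → SUM(o.amount)=409
  5: ids {5, 7} → SUM(o.amount)=271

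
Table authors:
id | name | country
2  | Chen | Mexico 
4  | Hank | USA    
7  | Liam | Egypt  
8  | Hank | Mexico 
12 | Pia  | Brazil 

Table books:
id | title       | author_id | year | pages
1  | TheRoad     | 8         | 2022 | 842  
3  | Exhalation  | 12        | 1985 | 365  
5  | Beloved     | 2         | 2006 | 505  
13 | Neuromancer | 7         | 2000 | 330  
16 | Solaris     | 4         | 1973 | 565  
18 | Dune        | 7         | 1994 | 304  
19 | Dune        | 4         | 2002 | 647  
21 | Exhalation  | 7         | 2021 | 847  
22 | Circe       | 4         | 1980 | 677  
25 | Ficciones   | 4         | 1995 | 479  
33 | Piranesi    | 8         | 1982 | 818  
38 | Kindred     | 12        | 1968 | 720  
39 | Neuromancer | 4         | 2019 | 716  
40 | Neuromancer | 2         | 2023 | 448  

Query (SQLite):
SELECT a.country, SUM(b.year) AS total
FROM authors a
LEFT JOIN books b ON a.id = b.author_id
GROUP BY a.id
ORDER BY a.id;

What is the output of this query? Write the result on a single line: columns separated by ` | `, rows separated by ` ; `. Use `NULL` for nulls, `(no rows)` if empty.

LEFT JOIN keeps every authors row; unmatched ones get NULL for books columns.
Group by authors.id and compute SUM(b.year). SUM over an all-NULL group is NULL.
  2: ids {5, 40} → SUM(b.year)=4029
  4: ids {16, 19, 22, 25, 39} → SUM(b.year)=9969
  7: ids {13, 18, 21} → SUM(b.year)=6015
  8: ids {1, 33} → SUM(b.year)=4004
  12: ids {3, 38} → SUM(b.year)=3953

Mexico | 4029 ; USA | 9969 ; Egypt | 6015 ; Mexico | 4004 ; Brazil | 3953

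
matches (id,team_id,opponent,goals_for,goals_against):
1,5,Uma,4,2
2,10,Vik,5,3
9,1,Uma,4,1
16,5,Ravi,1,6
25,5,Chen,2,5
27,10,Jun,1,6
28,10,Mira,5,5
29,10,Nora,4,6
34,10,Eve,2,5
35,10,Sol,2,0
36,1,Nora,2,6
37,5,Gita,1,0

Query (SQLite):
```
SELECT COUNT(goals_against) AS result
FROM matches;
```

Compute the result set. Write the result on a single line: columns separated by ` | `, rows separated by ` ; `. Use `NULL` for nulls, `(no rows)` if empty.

All goals_against values: [2, 3, 1, 6, 5, 6, 5, 6, 5, 0, 6, 0].
COUNT(goals_against) counts non-NULL values → 12.

12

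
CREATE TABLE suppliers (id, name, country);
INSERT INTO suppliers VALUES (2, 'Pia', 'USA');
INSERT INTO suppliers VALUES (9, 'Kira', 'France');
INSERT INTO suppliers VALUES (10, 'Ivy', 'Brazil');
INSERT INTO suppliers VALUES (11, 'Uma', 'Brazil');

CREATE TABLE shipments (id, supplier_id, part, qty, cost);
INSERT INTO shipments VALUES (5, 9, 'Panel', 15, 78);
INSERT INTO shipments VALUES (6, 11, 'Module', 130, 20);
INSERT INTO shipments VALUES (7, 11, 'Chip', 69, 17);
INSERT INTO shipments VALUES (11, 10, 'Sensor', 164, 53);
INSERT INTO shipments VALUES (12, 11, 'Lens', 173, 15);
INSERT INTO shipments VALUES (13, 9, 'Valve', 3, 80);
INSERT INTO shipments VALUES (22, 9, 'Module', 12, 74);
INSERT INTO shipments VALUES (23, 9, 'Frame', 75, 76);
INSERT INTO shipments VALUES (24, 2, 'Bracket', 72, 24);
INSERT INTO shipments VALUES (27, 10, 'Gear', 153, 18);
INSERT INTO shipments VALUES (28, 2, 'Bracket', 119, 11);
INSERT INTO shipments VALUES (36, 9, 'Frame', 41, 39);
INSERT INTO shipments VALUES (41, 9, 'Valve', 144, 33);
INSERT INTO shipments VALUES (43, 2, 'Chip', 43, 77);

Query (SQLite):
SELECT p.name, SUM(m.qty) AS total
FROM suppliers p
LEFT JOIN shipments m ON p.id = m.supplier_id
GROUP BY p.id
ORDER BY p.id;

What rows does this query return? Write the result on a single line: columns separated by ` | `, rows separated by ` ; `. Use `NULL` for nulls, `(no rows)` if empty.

LEFT JOIN keeps every suppliers row; unmatched ones get NULL for shipments columns.
Group by suppliers.id and compute SUM(m.qty). SUM over an all-NULL group is NULL.
  2: ids {24, 28, 43} → SUM(m.qty)=234
  9: ids {5, 13, 22, 23, 36, 41} → SUM(m.qty)=290
  10: ids {11, 27} → SUM(m.qty)=317
  11: ids {6, 7, 12} → SUM(m.qty)=372

Pia | 234 ; Kira | 290 ; Ivy | 317 ; Uma | 372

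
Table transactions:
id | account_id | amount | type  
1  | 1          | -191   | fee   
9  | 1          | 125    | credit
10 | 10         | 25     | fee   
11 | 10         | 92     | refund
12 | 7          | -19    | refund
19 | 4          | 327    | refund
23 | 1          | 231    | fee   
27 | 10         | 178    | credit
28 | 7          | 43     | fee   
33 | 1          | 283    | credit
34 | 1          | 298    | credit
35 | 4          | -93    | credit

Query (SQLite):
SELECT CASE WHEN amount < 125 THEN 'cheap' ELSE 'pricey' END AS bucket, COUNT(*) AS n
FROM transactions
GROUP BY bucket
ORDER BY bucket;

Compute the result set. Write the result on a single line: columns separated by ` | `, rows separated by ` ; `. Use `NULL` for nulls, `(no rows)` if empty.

Bucket rows by amount < 125 → 'cheap' else 'pricey'; count each bucket.

cheap | 6 ; pricey | 6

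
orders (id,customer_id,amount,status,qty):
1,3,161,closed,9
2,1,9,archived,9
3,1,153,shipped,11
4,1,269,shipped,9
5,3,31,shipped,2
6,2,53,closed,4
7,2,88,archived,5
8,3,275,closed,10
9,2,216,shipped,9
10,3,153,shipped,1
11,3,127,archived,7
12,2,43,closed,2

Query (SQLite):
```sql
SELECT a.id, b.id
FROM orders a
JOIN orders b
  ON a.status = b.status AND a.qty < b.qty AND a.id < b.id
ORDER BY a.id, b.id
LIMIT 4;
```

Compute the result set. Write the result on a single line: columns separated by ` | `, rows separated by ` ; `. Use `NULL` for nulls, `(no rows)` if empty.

Pairs (a,b) with same status, a.qty < b.qty, a.id < b.id.
status groups: archived:{2,7,11} closed:{1,6,8,12} shipped:{3,4,5,9,10}
Ordered by (a.id, b.id); first 4.

1 | 8 ; 5 | 9 ; 6 | 8 ; 7 | 11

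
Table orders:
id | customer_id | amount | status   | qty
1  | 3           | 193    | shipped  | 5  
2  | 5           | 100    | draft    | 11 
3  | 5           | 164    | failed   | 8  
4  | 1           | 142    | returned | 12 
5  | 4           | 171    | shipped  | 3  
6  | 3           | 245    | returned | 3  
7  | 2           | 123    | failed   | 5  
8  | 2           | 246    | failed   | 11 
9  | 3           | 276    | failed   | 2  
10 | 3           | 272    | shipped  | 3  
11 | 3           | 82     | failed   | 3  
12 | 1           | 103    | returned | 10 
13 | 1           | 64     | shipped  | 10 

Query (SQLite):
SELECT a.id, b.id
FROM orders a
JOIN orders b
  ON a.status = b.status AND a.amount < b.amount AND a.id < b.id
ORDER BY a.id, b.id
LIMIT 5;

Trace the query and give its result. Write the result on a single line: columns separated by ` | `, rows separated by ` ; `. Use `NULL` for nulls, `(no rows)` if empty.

1 | 10 ; 3 | 8 ; 3 | 9 ; 4 | 6 ; 5 | 10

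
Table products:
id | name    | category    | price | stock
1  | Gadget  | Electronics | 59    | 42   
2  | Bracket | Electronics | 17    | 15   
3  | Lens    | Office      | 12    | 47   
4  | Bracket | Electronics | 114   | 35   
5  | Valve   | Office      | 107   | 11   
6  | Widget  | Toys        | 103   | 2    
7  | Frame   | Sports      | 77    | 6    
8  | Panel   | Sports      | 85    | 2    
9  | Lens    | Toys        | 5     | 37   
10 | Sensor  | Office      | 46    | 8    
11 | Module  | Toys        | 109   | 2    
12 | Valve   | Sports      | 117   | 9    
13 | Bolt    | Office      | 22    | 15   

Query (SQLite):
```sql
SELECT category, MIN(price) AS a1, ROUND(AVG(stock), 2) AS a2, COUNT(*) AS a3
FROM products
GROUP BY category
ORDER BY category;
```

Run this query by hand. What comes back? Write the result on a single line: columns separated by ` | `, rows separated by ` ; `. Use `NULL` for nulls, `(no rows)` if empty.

Group products by category.
Per group compute: MIN(price), ROUND(AVG(stock), 2), COUNT(*).
  Electronics: ids {1, 2, 4} → MIN(price)=17, ROUND(AVG(stock), 2)=30.67, COUNT(*)=3
  Office: ids {3, 5, 10, 13} → MIN(price)=12, ROUND(AVG(stock), 2)=20.25, COUNT(*)=4
  Sports: ids {7, 8, 12} → MIN(price)=77, ROUND(AVG(stock), 2)=5.67, COUNT(*)=3
  Toys: ids {6, 9, 11} → MIN(price)=5, ROUND(AVG(stock), 2)=13.67, COUNT(*)=3

Electronics | 17 | 30.67 | 3 ; Office | 12 | 20.25 | 4 ; Sports | 77 | 5.67 | 3 ; Toys | 5 | 13.67 | 3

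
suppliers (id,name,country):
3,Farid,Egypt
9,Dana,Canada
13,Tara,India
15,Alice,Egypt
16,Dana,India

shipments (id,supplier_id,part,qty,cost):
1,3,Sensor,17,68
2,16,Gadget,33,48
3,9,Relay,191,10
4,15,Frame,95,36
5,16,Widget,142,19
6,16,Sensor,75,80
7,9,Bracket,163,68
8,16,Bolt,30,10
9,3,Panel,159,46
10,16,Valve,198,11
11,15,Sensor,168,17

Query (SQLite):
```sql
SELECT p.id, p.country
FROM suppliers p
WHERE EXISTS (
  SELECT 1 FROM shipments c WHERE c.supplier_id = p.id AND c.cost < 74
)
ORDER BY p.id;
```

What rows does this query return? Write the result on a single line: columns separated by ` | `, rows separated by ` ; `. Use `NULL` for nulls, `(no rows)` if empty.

3 | Egypt ; 9 | Canada ; 15 | Egypt ; 16 | India

For each suppliers row, check whether any shipments with matching supplier_id has cost < 74.
Keep rows where that is true.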